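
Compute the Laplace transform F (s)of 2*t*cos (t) 2*(s^2 - 1)/ (s^2 + 1)^2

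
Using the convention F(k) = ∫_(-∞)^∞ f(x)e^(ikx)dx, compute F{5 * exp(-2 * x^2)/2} 5 * sqrt(2) * sqrt(pi) * exp(-k^2/8)/4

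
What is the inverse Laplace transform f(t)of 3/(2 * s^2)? 3 * t/2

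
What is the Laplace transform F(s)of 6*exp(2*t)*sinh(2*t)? 12/(s*(s - 4))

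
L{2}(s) 2/s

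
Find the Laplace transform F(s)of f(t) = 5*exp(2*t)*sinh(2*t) 10/(s*(s - 4))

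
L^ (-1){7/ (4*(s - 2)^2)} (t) 7*t*exp (2*t)/4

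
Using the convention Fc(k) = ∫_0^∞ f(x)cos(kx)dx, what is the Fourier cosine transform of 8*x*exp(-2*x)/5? 8*(4 - k^2)/(5*(k^2+4)^2)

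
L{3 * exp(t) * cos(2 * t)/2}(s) 3 * (s - 1)/(2 * ((s - 1)^2 + 4))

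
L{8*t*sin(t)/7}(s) 16*s/(7*(s^2 + 1)^2)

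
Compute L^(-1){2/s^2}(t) 2*t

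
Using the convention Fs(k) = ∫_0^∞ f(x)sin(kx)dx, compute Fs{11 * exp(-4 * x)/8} 11 * k/(8 * (k^2+16))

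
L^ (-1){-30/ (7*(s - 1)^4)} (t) -5*t^3*exp (t)/7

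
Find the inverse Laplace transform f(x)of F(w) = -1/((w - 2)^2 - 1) -exp(2*x)*sinh(x)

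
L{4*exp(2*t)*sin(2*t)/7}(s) 8/(7*((s - 2)^2 + 4))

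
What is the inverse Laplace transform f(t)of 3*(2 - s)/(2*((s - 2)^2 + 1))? -3*exp(2*t)*cos(t)/2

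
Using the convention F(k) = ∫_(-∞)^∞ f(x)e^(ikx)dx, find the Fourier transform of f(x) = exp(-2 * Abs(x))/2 2/(k^2 + 4)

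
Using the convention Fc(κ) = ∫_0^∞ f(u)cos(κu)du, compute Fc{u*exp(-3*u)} (9 - κ^2)/(κ^2+9)^2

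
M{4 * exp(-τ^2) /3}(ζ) 2 * gamma(ζ/2) /3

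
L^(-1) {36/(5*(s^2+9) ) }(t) 12*sin(3*t) /5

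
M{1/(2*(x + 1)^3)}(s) pi*(s - 2)*(s - 1)/(4*sin(pi*s))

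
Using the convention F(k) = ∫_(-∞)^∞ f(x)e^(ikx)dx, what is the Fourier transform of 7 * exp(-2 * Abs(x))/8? 7/(2 * (k^2 + 4))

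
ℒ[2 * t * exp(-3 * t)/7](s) 2/(7 * (s + 3)^2)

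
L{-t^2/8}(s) -1/(4 * s^3)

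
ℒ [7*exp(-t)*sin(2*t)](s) 14/((s+1)^2+4)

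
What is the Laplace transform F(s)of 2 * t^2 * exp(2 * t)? 4/(s - 2)^3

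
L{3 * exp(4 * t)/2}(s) 3/(2 * (s - 4))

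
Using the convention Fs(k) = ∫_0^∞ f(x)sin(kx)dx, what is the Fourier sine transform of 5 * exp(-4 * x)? 5 * k/(k^2 + 16)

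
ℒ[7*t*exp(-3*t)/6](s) 7/(6*(s + 3)^2)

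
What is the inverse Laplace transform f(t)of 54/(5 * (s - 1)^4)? 9 * t^3 * exp(t)/5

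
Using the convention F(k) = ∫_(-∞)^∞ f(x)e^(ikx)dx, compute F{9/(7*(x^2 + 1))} 9*pi*exp(-Abs(k))/7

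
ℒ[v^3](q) 6/q^4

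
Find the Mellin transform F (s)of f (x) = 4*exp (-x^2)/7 2*gamma (s/2)/7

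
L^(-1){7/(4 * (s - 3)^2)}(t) 7 * t * exp(3 * t)/4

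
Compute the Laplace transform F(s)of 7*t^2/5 14/(5*s^3)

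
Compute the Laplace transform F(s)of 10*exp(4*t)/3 10/(3*(s - 4))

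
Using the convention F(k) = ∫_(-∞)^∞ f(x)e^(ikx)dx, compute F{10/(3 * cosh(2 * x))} 5 * pi/(3 * cosh(pi * k/4))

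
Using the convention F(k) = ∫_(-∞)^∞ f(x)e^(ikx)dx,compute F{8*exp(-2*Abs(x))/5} 32/(5*(k^2 + 4))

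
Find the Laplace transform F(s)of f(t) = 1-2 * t 1/s - 2/s^2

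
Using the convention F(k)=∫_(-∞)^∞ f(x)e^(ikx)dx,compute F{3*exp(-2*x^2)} 3*sqrt(2)*sqrt(pi)*exp(-k^2/8)/2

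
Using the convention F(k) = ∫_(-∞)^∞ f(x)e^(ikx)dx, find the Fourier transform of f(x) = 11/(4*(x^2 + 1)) 11*pi*exp(-Abs(k))/4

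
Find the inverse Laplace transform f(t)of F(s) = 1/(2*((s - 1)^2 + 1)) exp(t)*sin(t)/2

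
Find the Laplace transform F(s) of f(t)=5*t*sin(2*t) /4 5*s/(s^2+4) ^2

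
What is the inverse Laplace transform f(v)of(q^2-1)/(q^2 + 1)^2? v*cos(v)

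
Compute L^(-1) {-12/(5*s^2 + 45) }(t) -4*sin(3*t) /5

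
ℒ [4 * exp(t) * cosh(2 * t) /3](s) 4 * (s - 1) /(3 * ((s - 1) ^2 - 4) ) 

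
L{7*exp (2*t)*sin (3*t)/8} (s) 21/ (8*( (s - 2)^2+9))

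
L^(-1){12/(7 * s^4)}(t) 2 * t^3/7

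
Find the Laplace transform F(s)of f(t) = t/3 1/(3*s^2)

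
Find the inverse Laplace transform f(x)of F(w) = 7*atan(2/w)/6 7*sin(2*x)/(6*x)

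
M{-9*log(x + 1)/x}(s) 9*pi*csc(pi*s)/(s - 1)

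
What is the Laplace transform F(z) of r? z^(-2) 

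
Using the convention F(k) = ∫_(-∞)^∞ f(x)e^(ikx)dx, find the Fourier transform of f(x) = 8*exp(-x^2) 8*sqrt(pi)*exp(-k^2/4)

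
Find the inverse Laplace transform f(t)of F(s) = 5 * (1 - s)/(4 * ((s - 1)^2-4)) -5 * exp(t) * cosh(2 * t)/4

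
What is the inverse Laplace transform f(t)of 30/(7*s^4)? 5*t^3/7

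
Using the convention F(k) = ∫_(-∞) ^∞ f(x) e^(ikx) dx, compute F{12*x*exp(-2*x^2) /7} 3*sqrt(2)*I*sqrt(pi)*k*exp(-k^2/8) /14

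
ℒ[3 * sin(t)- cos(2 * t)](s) 3/(s^2+1)- s/(s^2+4)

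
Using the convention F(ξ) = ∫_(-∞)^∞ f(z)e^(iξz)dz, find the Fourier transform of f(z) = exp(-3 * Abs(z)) 6/(ξ^2 + 9)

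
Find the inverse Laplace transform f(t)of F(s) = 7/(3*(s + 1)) 7*exp(-t)/3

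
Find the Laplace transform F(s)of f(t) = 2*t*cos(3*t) 2*(s^2 - 9)/(s^2 + 9)^2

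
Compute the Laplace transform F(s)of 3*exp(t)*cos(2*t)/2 3*(s - 1)/(2*((s - 1)^2 + 4))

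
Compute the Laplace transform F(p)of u p^(-2)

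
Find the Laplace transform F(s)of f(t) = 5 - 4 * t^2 5/s - 8/s^3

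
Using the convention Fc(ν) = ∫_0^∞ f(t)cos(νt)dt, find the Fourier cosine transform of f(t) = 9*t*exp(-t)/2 9*(1 - ν^2)/(2*(ν^2 + 1)^2)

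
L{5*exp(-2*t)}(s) 5/(s + 2)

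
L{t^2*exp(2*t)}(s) 2/(s - 2)^3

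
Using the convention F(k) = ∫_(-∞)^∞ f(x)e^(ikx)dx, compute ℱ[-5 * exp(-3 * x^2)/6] -5 * sqrt(3) * sqrt(pi) * exp(-k^2/12)/18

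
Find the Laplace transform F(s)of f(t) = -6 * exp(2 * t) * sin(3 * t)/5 -18/(5 * (s - 2)^2 + 45)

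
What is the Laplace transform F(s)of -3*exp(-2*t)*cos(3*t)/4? 3*(-s - 2)/(4*((s+2)^2+9))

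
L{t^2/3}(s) 2/(3 * s^3)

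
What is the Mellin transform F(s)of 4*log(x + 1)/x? -4*pi*csc(pi*s)/(s - 1)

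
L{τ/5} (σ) 1/ (5 * σ^2)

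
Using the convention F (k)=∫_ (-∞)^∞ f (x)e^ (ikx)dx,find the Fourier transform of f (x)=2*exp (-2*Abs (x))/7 8/ (7*(k^2 + 4))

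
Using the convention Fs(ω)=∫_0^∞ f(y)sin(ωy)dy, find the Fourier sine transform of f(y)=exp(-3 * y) ω/(ω^2+9)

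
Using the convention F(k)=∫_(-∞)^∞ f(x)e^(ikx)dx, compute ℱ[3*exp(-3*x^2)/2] sqrt(3)*sqrt(pi)*exp(-k^2/12)/2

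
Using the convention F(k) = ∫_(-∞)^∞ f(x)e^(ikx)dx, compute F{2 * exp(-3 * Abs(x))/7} 12/(7 * (k^2 + 9))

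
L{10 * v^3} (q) 60/q^4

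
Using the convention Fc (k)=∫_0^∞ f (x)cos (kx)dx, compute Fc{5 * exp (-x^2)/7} 5 * sqrt (pi) * exp (-k^2/4)/14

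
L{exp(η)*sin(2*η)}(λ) 2/((λ - 1)^2 + 4)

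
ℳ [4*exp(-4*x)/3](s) 2^(2-2*s)*gamma(s)/3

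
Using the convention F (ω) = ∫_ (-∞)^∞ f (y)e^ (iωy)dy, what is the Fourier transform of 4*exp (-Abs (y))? 8/ (ω^2 + 1)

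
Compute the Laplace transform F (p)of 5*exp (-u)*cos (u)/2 5*(p+1)/ (2*( (p+1)^2+1))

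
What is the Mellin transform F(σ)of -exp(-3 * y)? -gamma(σ)/3^σ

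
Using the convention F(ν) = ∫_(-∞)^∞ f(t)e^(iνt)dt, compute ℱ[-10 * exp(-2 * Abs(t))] -40/(ν^2 + 4)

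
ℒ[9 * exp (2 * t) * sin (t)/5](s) 9/ (5 * ( (s - 2)^2 + 1))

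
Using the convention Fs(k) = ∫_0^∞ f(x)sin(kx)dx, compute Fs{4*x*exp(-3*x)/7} 24*k/(7*(k^2 + 9)^2)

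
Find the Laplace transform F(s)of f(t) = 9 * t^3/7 54/(7 * s^4)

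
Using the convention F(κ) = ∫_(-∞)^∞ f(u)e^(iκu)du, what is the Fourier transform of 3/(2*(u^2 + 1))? 3*pi*exp(-Abs(κ))/2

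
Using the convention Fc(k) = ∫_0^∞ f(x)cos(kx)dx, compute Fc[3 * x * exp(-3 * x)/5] 3 * (9 - k^2)/(5 * (k^2 + 9)^2)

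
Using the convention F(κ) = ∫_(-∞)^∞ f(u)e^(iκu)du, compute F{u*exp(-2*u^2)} sqrt(2)*I*sqrt(pi)*κ*exp(-κ^2/8)/8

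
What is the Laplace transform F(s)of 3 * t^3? 18/s^4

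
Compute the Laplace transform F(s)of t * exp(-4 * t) (s + 4)^(-2)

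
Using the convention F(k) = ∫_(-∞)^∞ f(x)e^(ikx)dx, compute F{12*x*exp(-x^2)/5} 6*I*sqrt(pi)*k*exp(-k^2/4)/5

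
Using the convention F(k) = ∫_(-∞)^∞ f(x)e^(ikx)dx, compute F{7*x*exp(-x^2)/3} 7*I*sqrt(pi)*k*exp(-k^2/4)/6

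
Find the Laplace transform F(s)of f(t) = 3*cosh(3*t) 3*s/(s^2 - 9)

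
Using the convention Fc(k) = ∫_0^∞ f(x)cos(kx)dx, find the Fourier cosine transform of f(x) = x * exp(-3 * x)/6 (9 - k^2)/(6 * (k^2 + 9)^2)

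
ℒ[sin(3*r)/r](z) atan(3/z)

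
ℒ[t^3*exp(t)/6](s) (s - 1)^(-4)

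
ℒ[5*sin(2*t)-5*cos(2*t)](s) 10/(s^2 + 4)-5*s/(s^2 + 4)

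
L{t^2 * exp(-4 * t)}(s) 2/(s + 4)^3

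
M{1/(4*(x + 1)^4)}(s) gamma(s)*gamma(4 - s)/24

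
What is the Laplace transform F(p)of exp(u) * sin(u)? 1/((p - 1)^2+1)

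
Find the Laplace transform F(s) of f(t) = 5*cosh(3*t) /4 5*s/(4*(s^2 - 9) ) 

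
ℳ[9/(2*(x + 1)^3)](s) 9*pi*(s - 2)*(s - 1)/(4*sin(pi*s))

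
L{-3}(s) -3/s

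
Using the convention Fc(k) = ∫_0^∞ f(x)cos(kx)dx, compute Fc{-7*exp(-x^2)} -7*sqrt(pi)*exp(-k^2/4)/2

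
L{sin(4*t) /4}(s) 1/(s^2 + 16) 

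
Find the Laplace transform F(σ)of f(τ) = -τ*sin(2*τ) -4*σ/(σ^2 + 4)^2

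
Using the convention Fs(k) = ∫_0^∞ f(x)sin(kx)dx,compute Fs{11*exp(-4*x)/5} 11*k/(5*(k^2 + 16))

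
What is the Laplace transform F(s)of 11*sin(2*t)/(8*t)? 11*atan(2/s)/8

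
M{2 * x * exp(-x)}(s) 2 * gamma(s + 1)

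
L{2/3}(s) 2/(3*s) 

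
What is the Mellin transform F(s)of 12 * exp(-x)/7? 12 * gamma(s)/7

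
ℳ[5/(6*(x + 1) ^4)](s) 5*gamma(s)*gamma(4 - s) /36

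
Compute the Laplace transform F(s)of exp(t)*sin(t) 1/((s - 1)^2 + 1)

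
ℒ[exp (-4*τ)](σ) 1/ (σ + 4)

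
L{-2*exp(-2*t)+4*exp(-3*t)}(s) 4/(s+3) - 2/(s+2)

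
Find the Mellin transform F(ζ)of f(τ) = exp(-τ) gamma(ζ)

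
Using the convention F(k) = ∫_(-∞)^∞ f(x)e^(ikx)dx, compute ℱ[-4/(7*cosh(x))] -4*pi/(7*cosh(pi*k/2))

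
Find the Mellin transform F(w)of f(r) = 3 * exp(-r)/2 3 * gamma(w)/2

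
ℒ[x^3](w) 6/w^4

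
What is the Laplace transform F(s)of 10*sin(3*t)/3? 10/(s^2+9)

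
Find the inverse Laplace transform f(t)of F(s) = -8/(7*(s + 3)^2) -8*t*exp(-3*t)/7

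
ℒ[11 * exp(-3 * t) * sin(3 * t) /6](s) 11/(2 * ((s + 3) ^2 + 9) ) 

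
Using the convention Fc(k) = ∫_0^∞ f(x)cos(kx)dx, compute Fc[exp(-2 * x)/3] 2/(3 * (k^2 + 4))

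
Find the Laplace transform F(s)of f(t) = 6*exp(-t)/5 6/(5*(s + 1))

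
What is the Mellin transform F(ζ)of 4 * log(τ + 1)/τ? -4 * pi * csc(pi * ζ)/(ζ - 1)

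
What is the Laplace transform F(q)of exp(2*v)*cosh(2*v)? (q - 2)/(q*(q - 4))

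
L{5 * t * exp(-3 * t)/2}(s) 5/(2 * (s + 3)^2)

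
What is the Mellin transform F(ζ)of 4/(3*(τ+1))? 4*pi*csc(pi*ζ)/3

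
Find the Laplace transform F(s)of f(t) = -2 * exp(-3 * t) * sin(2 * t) -4/((s + 3)^2 + 4)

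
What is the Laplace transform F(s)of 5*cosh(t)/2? 5*s/(2*(s^2 - 1))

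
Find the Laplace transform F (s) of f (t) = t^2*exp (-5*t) 2/ (s + 5) ^3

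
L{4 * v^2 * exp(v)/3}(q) 8/(3 * (q - 1)^3)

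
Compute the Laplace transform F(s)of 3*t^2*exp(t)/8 3/(4*(s - 1)^3)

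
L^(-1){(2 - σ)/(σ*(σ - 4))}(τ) -exp(2*τ)*cosh(2*τ)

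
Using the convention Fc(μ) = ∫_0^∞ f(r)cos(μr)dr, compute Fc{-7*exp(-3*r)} -21/(μ^2 + 9)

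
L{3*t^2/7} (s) 6/ (7*s^3)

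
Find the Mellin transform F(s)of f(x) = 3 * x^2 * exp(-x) 3 * gamma(s + 2)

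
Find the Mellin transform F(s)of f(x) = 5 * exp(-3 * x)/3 5 * gamma(s)/(3 * 3^s)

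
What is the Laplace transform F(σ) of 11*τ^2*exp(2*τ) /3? 22/(3*(σ - 2) ^3) 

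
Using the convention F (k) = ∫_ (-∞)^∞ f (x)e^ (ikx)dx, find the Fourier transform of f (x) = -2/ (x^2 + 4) -pi * exp (-2 * Abs (k))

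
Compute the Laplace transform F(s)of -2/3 -2/(3*s)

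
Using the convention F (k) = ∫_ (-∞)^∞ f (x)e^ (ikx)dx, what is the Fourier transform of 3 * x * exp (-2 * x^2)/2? 3 * sqrt (2) * I * sqrt (pi) * k * exp (-k^2/8)/16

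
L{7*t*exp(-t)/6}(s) 7/(6*(s + 1)^2)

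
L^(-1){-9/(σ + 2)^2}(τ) -9 * τ * exp(-2 * τ)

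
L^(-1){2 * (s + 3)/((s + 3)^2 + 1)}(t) 2 * exp(-3 * t) * cos(t)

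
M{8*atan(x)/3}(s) -4*pi*sec(pi*s/2)/(3*s)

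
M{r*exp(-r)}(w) gamma(w + 1)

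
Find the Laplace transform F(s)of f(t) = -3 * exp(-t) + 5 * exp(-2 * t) 5/(s + 2) - 3/(s + 1)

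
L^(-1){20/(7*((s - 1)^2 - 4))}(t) 10*exp(t)*sinh(2*t)/7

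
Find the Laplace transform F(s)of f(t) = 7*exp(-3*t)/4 7/(4*(s + 3))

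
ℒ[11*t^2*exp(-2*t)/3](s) 22/(3*(s+2)^3)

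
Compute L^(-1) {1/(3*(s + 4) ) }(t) exp(-4*t) /3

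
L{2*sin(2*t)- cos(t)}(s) 4/(s^2 + 4)- s/(s^2 + 1)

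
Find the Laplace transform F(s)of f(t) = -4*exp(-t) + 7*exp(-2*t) 7/(s + 2) - 4/(s + 1)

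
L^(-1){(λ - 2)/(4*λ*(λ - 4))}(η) exp(2*η)*cosh(2*η)/4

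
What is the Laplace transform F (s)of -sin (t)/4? -1/ (4 * s^2 + 4)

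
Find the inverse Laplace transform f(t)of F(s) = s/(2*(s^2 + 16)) cos(4*t)/2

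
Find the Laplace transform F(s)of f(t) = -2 -2/s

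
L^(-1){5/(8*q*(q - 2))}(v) 5*exp(v)*sinh(v)/8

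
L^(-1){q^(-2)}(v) v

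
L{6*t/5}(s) 6/(5*s^2) 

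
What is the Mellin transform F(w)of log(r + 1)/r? -pi * csc(pi * w)/(w - 1)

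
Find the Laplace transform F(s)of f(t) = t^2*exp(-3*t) 2/(s + 3)^3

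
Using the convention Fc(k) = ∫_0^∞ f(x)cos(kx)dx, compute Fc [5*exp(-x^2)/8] 5*sqrt(pi)*exp(-k^2/4)/16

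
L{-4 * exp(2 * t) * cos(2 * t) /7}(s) 4 * (2 - s) /(7 * ((s - 2) ^2 + 4) ) 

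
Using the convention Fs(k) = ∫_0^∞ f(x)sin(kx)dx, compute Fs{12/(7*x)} 6*pi/7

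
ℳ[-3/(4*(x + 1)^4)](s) pi*(s - 3)*(s - 2)*(s - 1)/(8*sin(pi*s))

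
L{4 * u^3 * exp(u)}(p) 24/(p - 1)^4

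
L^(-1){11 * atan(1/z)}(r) 11 * sin(r)/r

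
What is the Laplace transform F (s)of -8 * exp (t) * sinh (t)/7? -8/ (7 * s * (s - 2))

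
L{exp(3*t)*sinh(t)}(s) 1/((s - 3)^2 - 1)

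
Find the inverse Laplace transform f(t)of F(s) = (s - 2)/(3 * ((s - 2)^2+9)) exp(2 * t) * cos(3 * t)/3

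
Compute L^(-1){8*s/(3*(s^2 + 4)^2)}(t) 2*t*sin(2*t)/3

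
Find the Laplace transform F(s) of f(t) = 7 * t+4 7/s^2+4/s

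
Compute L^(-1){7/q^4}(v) 7*v^3/6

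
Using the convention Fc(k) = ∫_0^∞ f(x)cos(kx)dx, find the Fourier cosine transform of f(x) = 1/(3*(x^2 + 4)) pi*exp(-2*k)/12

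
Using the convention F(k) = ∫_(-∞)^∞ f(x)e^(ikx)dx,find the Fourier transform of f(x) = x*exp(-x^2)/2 I*sqrt(pi)*k*exp(-k^2/4)/4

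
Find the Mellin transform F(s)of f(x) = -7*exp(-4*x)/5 -7*gamma(s)/(5*4^s)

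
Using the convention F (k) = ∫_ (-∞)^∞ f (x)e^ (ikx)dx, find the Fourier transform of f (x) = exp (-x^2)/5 sqrt (pi)*exp (-k^2/4)/5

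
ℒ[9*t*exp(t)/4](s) 9/(4*(s - 1)^2)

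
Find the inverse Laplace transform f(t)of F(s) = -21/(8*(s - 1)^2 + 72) -7*exp(t)*sin(3*t)/8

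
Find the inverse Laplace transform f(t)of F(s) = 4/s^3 2*t^2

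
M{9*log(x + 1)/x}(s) -9*pi*csc(pi*s)/(s - 1)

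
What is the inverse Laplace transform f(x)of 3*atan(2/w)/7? 3*sin(2*x)/(7*x)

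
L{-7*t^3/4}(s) -21/(2*s^4)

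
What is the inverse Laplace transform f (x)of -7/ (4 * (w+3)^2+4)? -7 * exp (-3 * x) * sin (x)/4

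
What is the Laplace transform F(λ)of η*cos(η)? (λ^2-1)/(λ^2 + 1)^2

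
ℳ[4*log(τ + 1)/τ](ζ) -4*pi*csc(pi*ζ)/(ζ - 1)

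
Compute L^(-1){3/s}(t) 3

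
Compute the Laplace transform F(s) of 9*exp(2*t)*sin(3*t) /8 27/(8*((s - 2) ^2+9) ) 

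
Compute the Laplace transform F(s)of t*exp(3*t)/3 1/(3*(s - 3)^2)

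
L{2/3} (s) 2/ (3 * s)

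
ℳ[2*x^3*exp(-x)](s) 2*gamma(s+3)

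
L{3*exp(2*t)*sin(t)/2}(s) 3/(2*((s - 2)^2 + 1))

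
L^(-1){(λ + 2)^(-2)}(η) η * exp(-2 * η)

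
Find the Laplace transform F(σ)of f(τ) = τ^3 6/σ^4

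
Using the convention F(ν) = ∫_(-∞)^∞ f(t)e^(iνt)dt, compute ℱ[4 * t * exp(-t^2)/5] 2 * I * sqrt(pi) * ν * exp(-ν^2/4)/5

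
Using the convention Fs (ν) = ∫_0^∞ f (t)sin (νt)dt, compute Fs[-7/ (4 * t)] -7 * pi/8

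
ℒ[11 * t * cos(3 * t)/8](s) 11 * (s^2-9)/(8 * (s^2 + 9)^2)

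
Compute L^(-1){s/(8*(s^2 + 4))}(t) cos(2*t)/8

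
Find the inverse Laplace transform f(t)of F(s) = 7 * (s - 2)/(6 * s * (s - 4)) 7 * exp(2 * t) * cosh(2 * t)/6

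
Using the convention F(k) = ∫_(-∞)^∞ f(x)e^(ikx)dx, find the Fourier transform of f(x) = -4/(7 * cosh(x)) -4 * pi/(7 * cosh(pi * k/2))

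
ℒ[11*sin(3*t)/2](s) 33/(2*(s^2 + 9))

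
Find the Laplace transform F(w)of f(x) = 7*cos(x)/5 7*w/(5*(w^2 + 1))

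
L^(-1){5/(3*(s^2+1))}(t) 5*sin(t)/3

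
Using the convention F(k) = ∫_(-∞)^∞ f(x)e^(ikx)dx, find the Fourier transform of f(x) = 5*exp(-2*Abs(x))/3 20/(3*(k^2 + 4))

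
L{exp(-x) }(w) 1/(w + 1) 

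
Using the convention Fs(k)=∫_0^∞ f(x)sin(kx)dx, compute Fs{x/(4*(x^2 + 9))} pi*exp(-3*k)/8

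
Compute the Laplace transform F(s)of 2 2/s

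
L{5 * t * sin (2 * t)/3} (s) 20 * s/ (3 * (s^2 + 4)^2)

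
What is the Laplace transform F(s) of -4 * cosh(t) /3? -4 * s/(3 * s^2 - 3) 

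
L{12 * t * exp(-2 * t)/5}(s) 12/(5 * (s + 2)^2)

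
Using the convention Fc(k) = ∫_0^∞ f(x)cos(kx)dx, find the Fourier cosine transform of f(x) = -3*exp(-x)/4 -3/(4*k^2 + 4)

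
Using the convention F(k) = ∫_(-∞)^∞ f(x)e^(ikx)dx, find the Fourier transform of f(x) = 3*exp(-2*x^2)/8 3*sqrt(2)*sqrt(pi)*exp(-k^2/8)/16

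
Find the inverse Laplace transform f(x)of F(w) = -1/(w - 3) -exp(3 * x)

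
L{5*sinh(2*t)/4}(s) 5/(2*(s^2-4))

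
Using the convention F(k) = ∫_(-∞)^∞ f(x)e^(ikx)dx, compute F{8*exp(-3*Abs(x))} 48/(k^2+9)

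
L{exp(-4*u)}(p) 1/(p + 4)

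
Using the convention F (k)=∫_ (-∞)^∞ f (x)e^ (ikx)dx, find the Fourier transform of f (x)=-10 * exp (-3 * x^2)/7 -10 * sqrt (3) * sqrt (pi) * exp (-k^2/12)/21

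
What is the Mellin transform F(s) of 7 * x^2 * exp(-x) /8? 7 * gamma(s + 2) /8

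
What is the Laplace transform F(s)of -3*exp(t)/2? -3/(2*s - 2)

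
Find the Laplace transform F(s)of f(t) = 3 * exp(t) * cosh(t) 3 * (s - 1)/(s * (s - 2))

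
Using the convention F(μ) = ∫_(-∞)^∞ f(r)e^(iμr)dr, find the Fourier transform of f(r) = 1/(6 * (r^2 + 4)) pi * exp(-2 * Abs(μ))/12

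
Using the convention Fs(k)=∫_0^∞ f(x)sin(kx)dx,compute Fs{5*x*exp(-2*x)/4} 5*k/(k^2 + 4)^2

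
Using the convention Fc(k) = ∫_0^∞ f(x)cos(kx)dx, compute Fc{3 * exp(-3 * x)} 9/(k^2 + 9)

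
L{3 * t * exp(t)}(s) 3/(s - 1)^2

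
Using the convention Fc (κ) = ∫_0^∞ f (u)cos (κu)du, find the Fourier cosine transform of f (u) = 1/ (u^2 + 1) pi*exp (-κ)/2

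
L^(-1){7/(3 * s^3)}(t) 7 * t^2/6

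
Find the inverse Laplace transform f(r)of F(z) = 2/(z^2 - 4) sinh(2*r)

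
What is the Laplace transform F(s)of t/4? 1/(4 * s^2)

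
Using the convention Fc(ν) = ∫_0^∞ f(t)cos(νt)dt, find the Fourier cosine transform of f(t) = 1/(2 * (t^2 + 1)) pi * exp(-ν)/4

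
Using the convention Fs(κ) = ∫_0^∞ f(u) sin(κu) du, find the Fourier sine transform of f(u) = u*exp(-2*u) 4*κ/(κ^2 + 4) ^2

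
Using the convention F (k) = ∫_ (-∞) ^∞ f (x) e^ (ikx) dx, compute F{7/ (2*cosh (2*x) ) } 7*pi/ (4*cosh (pi*k/4) ) 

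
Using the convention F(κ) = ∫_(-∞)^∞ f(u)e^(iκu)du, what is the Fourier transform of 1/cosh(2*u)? pi/(2*cosh(pi*κ/4))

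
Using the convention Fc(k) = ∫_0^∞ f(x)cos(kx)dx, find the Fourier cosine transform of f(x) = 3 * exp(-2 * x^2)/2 3 * sqrt(2) * sqrt(pi) * exp(-k^2/8)/8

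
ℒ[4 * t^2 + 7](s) 7/s + 8/s^3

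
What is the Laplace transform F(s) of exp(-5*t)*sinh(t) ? 1/((s + 5) ^2 - 1) 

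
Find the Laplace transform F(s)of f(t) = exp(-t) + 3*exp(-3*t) 1/(s + 1) + 3/(s + 3)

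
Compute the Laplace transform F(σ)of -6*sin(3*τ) -18/(σ^2 + 9)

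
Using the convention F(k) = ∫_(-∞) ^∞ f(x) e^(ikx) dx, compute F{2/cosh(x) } 2*pi/cosh(pi*k/2) 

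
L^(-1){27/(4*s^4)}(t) 9*t^3/8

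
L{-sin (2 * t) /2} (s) -1/ (s^2 + 4) 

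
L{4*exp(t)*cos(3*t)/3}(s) 4*(s - 1)/(3*((s - 1)^2 + 9))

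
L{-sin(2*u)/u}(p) -atan(2/p)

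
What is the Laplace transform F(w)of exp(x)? 1/(w - 1)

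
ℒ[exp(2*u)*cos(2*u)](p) (p - 2) /((p - 2) ^2 + 4) 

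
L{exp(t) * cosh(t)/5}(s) (s - 1)/(5 * s * (s - 2))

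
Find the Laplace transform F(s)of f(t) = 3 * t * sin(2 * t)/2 6 * s/(s^2 + 4)^2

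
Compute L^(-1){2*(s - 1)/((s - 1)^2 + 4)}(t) 2*exp(t)*cos(2*t)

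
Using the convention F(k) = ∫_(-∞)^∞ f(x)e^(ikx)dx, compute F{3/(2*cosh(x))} 3*pi/(2*cosh(pi*k/2))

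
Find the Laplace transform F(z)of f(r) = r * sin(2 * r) 4 * z/(z^2 + 4)^2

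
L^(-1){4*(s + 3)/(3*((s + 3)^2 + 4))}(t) 4*exp(-3*t)*cos(2*t)/3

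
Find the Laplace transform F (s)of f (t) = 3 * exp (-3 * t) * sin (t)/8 3/ (8 * ( (s + 3)^2 + 1))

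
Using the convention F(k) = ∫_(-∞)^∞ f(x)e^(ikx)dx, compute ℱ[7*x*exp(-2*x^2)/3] 7*sqrt(2)*I*sqrt(pi)*k*exp(-k^2/8)/24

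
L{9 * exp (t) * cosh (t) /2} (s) 9 * (s - 1) / (2 * s * (s - 2) ) 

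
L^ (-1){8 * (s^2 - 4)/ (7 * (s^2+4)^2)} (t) 8 * t * cos (2 * t)/7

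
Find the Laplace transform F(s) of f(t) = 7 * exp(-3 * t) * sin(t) 7/((s + 3) ^2 + 1) 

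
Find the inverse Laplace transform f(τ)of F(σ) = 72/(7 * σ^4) 12 * τ^3/7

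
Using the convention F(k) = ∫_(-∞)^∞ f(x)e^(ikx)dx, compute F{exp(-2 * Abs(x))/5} 4/(5 * (k^2 + 4))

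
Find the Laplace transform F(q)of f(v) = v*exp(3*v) (q - 3)^(-2)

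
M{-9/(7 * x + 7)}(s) -9 * pi * csc(pi * s)/7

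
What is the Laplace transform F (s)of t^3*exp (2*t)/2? 3/ (s - 2)^4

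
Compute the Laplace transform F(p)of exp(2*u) 1/(p - 2)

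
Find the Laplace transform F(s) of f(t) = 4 4/s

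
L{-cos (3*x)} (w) -w/ (w^2+9)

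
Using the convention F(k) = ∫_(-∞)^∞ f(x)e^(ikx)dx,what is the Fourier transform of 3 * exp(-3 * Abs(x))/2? 9/(k^2 + 9)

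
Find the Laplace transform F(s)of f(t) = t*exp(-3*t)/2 1/(2*(s + 3)^2)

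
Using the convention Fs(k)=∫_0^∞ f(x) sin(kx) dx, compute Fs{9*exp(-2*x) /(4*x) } 9*atan(k/2) /4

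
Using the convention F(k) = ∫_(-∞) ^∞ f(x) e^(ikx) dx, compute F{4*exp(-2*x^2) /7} 2*sqrt(2)*sqrt(pi)*exp(-k^2/8) /7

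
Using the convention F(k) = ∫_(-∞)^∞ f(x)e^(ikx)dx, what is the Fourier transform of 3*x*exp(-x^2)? 3*I*sqrt(pi)*k*exp(-k^2/4)/2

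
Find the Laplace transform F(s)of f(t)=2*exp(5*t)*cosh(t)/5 2*(s - 5)/(5*((s - 5)^2 - 1))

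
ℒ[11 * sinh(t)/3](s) 11/(3 * (s^2 - 1))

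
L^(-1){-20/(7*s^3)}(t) -10*t^2/7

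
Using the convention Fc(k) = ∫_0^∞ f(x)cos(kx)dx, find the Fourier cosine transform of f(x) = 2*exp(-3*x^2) sqrt(3)*sqrt(pi)*exp(-k^2/12)/3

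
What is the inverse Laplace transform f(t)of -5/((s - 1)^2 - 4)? -5*exp(t)*sinh(2*t)/2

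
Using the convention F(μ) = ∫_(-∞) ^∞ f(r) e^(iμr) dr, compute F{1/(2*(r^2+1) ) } pi*exp(-Abs(μ) ) /2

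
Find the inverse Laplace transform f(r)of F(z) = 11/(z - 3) 11*exp(3*r)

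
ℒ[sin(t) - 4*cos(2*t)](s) 1/(s^2 + 1) - 4*s/(s^2 + 4)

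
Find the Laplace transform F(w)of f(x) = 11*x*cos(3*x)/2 11*(w^2 - 9)/(2*(w^2+9)^2)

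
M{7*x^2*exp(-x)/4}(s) 7*gamma(s + 2)/4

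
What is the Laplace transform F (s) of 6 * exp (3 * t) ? 6/ (s - 3) 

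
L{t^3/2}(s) 3/s^4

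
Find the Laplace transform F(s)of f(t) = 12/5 12/(5 * s)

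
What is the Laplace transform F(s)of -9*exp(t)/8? -9/(8*s - 8)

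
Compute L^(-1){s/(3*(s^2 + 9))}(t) cos(3*t)/3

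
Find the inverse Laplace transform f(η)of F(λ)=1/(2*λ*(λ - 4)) exp(2*η)*sinh(2*η)/4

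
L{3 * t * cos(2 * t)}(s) 3 * (s^2 - 4)/(s^2+4)^2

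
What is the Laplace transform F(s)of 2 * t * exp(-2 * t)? 2/(s + 2)^2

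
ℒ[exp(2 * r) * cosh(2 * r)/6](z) (z - 2)/(6 * z * (z - 4))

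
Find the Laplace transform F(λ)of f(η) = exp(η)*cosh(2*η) (λ - 1)/((λ - 1)^2 - 4)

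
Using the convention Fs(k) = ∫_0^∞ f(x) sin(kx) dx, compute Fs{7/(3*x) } 7*pi/6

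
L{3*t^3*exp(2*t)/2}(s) 9/(s - 2)^4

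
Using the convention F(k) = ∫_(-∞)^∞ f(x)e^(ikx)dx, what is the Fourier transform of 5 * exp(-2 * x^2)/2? 5 * sqrt(2) * sqrt(pi) * exp(-k^2/8)/4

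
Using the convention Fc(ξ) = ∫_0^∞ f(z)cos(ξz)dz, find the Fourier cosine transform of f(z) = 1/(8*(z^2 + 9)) pi*exp(-3*ξ)/48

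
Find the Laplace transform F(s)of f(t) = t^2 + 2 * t 2/s^3 + 2/s^2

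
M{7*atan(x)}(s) -7*pi*sec(pi*s/2)/(2*s)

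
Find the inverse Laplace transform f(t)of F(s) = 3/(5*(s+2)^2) 3*t*exp(-2*t)/5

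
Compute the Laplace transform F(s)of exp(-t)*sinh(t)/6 1/(6*s*(s+2))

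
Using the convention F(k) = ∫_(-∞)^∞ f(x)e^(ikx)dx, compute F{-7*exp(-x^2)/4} -7*sqrt(pi)*exp(-k^2/4)/4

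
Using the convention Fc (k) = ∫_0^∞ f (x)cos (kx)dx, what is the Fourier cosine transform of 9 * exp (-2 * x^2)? 9 * sqrt (2) * sqrt (pi) * exp (-k^2/8)/4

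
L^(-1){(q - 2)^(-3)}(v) v^2 * exp(2 * v)/2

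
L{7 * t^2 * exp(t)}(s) 14/(s - 1)^3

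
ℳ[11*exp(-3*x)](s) 11*gamma(s)/3^s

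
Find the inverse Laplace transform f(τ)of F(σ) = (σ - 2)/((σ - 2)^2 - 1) exp(2 * τ) * cosh(τ)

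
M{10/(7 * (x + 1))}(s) 10 * pi * csc(pi * s)/7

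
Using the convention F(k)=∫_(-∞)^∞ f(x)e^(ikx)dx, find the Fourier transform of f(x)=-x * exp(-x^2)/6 -I * sqrt(pi) * k * exp(-k^2/4)/12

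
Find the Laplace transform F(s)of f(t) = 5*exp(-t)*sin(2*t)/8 5/(4*((s + 1)^2 + 4))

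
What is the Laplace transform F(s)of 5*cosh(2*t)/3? 5*s/(3*(s^2 - 4))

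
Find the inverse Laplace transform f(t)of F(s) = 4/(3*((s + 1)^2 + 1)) 4*exp(-t)*sin(t)/3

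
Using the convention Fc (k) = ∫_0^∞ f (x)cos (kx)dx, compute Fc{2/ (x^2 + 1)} pi * exp (-k)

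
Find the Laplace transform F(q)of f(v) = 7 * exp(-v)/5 7/(5 * (q + 1))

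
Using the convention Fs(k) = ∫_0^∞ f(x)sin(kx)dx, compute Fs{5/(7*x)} 5*pi/14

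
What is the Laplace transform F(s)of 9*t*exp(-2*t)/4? 9/(4*(s + 2)^2)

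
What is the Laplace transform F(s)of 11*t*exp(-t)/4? 11/(4*(s + 1)^2)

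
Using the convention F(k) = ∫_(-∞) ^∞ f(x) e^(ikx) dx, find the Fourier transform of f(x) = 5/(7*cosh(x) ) 5*pi/(7*cosh(pi*k/2) ) 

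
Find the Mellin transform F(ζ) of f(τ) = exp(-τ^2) gamma(ζ/2) /2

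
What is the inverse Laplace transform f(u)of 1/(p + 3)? exp(-3 * u)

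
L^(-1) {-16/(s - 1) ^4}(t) -8 * t^3 * exp(t) /3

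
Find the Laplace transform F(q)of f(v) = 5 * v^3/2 15/q^4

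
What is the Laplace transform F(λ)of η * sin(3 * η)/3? 2 * λ/(λ^2 + 9)^2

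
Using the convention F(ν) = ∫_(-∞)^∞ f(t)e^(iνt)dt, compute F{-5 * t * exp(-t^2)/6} -5 * I * sqrt(pi) * ν * exp(-ν^2/4)/12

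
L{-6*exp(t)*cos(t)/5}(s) 6*(1 - s)/(5*((s - 1)^2 + 1))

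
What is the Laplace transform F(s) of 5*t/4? 5/(4*s^2) 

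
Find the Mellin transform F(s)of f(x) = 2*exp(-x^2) gamma(s/2)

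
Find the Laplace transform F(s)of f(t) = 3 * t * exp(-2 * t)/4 3/(4 * (s+2)^2)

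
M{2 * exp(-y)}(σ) 2 * gamma(σ)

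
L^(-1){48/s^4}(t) 8*t^3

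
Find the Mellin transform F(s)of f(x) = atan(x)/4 -pi * sec(pi * s/2)/(8 * s)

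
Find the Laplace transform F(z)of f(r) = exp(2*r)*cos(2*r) (z - 2)/((z - 2)^2 + 4)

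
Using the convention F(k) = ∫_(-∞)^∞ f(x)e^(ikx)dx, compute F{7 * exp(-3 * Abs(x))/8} 21/(4 * (k^2 + 9))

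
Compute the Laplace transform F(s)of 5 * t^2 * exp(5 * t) 10/(s - 5)^3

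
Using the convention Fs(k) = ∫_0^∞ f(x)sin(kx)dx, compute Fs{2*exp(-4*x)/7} 2*k/(7*(k^2+16))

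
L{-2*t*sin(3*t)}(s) -12*s/(s^2 + 9)^2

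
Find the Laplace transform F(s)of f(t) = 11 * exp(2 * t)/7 11/(7 * (s - 2))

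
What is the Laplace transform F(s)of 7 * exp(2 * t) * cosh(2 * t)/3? 7 * (s - 2)/(3 * s * (s - 4))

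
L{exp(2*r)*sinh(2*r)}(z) 2/(z*(z - 4))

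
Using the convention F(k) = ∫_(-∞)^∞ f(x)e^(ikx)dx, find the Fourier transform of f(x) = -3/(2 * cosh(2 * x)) -3 * pi/(4 * cosh(pi * k/4))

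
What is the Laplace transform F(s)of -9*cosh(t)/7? -9*s/(7*s^2 - 7)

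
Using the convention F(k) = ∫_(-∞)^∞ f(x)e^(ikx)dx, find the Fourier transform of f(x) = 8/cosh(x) 8 * pi/cosh(pi * k/2)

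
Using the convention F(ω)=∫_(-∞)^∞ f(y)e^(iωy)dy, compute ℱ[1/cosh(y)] pi/cosh(pi * ω/2)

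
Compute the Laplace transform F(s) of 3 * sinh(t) 3/(s^2 - 1) 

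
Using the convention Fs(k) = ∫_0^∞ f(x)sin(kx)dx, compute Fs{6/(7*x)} 3*pi/7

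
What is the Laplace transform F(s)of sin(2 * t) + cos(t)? s/(s^2 + 1) + 2/(s^2 + 4)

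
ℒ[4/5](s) 4/(5 * s)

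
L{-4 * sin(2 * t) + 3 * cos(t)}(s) 3 * s/(s^2 + 1) - 8/(s^2 + 4)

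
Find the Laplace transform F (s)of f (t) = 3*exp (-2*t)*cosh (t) 3*(s + 2)/ ( (s + 2)^2-1)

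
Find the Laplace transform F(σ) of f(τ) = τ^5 120/σ^6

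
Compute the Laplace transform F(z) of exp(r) 1/(z - 1) 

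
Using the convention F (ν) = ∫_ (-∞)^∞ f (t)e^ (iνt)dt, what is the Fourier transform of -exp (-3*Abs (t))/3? -2/ (ν^2 + 9)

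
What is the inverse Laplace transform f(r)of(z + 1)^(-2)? r * exp(-r)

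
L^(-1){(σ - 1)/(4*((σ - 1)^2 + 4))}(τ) exp(τ)*cos(2*τ)/4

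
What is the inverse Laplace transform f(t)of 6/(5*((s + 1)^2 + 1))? 6*exp(-t)*sin(t)/5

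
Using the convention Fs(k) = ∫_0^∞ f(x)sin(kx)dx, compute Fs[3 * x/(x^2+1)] 3 * pi * exp(-k)/2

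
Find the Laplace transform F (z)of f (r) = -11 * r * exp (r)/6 -11/ (6 * (z - 1)^2)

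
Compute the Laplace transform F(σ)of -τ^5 -120/σ^6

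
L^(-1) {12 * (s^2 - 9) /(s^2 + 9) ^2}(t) 12 * t * cos(3 * t) 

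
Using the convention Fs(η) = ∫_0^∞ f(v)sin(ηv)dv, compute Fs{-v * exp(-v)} -2 * η/(η^2 + 1)^2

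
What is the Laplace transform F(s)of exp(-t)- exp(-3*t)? 1/(s+1) - 1/(s+3)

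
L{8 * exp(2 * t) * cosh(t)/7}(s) 8 * (s - 2)/(7 * ((s - 2)^2 - 1))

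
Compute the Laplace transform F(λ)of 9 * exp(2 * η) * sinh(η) 9/((λ - 2)^2-1)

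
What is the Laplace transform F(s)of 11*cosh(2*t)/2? 11*s/(2*(s^2-4))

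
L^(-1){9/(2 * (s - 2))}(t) 9 * exp(2 * t)/2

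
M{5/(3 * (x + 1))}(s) 5 * pi * csc(pi * s)/3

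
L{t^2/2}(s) s^(-3)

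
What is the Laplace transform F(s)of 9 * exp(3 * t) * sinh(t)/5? 9/(5 * ((s - 3)^2 - 1))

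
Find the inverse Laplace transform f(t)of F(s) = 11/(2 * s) 11/2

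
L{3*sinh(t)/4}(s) 3/(4*(s^2 - 1))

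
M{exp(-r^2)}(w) gamma(w/2)/2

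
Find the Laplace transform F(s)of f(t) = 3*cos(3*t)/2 3*s/(2*(s^2+9))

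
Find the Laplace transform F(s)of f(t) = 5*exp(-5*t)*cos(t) 5*(s + 5)/((s + 5)^2 + 1)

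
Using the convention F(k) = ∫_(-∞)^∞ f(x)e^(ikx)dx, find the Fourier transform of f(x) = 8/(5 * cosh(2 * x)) 4 * pi/(5 * cosh(pi * k/4))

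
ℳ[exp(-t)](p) gamma(p)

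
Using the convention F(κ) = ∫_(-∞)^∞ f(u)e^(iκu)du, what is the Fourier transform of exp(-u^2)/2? sqrt(pi)*exp(-κ^2/4)/2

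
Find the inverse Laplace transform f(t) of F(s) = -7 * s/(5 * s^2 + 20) -7 * cos(2 * t) /5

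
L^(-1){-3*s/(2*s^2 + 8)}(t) -3*cos(2*t)/2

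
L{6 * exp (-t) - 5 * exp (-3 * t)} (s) 6/ (s + 1) - 5/ (s + 3)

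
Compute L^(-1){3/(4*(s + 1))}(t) 3*exp(-t)/4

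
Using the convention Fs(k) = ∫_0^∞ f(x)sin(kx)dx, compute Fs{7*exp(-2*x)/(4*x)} 7*atan(k/2)/4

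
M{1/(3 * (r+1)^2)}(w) (-pi * w+pi)/(3 * sin(pi * w))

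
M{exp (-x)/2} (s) gamma (s)/2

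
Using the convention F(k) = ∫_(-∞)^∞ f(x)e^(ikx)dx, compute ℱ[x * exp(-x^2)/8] I * sqrt(pi) * k * exp(-k^2/4)/16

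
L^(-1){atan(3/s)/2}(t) sin(3*t)/(2*t)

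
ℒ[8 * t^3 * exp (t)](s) 48/ (s - 1)^4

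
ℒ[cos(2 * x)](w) w/(w^2 + 4)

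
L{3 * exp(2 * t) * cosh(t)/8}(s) 3 * (s - 2)/(8 * ((s - 2)^2-1))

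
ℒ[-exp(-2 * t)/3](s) -1/(3 * s + 6)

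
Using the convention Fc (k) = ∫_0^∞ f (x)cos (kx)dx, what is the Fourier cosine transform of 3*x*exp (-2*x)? 3*(4 - k^2)/ (k^2 + 4)^2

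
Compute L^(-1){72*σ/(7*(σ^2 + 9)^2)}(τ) 12*τ*sin(3*τ)/7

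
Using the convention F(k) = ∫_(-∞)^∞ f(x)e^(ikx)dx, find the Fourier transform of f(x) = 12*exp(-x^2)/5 12*sqrt(pi)*exp(-k^2/4)/5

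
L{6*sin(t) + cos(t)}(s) 6/(s^2 + 1) + s/(s^2 + 1)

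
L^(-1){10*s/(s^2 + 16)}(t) 10*cos(4*t)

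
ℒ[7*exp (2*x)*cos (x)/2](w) 7*(w - 2)/ (2*( (w - 2)^2 + 1))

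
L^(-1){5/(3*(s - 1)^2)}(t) 5*t*exp(t)/3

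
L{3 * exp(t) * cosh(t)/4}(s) 3 * (s - 1)/(4 * s * (s - 2))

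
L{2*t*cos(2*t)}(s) 2*(s^2 - 4)/(s^2 + 4)^2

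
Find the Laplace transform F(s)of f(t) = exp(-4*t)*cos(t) (s + 4)/((s + 4)^2 + 1)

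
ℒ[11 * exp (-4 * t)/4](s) 11/ (4 * (s+4))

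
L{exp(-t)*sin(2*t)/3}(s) 2/(3*((s + 1)^2 + 4))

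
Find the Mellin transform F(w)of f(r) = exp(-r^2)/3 gamma(w/2)/6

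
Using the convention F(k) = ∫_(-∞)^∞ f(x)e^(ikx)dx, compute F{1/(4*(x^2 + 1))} pi*exp(-Abs(k))/4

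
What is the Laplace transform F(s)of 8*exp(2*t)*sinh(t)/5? 8/(5*((s - 2)^2 - 1))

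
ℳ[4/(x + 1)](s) 4 * pi * csc(pi * s)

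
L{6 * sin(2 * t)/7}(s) 12/(7 * (s^2 + 4))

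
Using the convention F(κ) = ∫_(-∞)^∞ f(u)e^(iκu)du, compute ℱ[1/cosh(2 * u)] pi/(2 * cosh(pi * κ/4))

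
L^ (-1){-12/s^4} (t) -2 * t^3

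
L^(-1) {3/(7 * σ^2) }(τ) 3 * τ/7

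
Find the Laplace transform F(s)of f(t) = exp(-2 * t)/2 1/(2 * (s + 2))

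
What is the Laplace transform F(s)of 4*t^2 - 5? 8/s^3 - 5/s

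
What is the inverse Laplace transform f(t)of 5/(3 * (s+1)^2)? 5 * t * exp(-t)/3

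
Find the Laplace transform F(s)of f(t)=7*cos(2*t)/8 7*s/(8*(s^2 + 4))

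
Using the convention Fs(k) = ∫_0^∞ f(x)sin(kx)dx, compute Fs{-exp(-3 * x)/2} -k/(2 * k^2 + 18)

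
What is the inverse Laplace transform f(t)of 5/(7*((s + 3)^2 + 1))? 5*exp(-3*t)*sin(t)/7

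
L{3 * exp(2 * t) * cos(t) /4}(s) 3 * (s - 2) /(4 * ((s - 2) ^2 + 1) ) 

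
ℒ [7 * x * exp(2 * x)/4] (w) 7/(4 * (w - 2)^2)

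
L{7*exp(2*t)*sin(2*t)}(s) 14/((s - 2)^2 + 4)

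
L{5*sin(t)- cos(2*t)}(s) 5/(s^2 + 1)- s/(s^2 + 4)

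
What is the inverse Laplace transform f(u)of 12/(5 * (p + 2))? 12 * exp(-2 * u)/5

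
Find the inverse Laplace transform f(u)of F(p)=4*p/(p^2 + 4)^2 u*sin(2*u)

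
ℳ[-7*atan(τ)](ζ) 7*pi*sec(pi*ζ/2)/(2*ζ)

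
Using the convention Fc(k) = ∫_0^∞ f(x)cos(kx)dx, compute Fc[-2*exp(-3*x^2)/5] -sqrt(3)*sqrt(pi)*exp(-k^2/12)/15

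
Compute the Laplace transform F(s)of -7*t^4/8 -21/s^5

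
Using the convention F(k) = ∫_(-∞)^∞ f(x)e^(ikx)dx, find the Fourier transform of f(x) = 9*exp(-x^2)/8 9*sqrt(pi)*exp(-k^2/4)/8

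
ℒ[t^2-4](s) 2/s^3-4/s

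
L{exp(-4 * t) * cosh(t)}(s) (s + 4)/((s + 4)^2 - 1)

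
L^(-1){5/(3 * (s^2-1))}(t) 5 * sinh(t)/3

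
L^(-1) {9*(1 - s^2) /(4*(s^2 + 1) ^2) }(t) -9*t*cos(t) /4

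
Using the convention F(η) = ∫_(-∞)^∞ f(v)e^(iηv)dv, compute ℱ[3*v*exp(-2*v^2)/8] 3*sqrt(2)*I*sqrt(pi)*η*exp(-η^2/8)/64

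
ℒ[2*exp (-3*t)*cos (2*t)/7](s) 2*(s + 3)/ (7*( (s + 3)^2 + 4))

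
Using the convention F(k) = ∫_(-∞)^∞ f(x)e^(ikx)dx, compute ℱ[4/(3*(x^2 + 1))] 4*pi*exp(-Abs(k))/3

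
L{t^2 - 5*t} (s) 2/s^3 - 5/s^2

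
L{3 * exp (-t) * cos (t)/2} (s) 3 * (s + 1)/ (2 * ( (s + 1)^2 + 1))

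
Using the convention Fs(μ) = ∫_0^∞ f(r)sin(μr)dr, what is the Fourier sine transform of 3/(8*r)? 3*pi/16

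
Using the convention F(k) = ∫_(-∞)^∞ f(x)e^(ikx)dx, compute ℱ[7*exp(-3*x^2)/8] 7*sqrt(3)*sqrt(pi)*exp(-k^2/12)/24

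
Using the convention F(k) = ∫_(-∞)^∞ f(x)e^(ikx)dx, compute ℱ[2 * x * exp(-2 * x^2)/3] sqrt(2) * I * sqrt(pi) * k * exp(-k^2/8)/12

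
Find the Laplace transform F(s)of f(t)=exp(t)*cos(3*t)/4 (s - 1)/(4*((s - 1)^2+9))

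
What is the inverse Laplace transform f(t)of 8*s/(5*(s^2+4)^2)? 2*t*sin(2*t)/5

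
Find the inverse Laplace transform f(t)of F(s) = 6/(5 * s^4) t^3/5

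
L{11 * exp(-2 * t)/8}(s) 11/(8 * (s + 2))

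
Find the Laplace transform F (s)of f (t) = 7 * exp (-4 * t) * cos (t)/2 7 * (s + 4)/ (2 * ( (s + 4)^2 + 1))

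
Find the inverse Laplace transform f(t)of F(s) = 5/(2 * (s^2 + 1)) 5 * sin(t)/2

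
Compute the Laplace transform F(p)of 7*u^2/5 14/(5*p^3)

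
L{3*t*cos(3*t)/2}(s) 3*(s^2 - 9)/(2*(s^2+9)^2)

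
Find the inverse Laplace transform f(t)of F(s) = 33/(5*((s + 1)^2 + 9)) 11*exp(-t)*sin(3*t)/5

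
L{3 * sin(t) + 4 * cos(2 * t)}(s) 3/(s^2 + 1) + 4 * s/(s^2 + 4)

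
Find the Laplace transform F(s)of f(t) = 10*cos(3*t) 10*s/(s^2 + 9)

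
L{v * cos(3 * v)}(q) (q^2-9)/(q^2 + 9)^2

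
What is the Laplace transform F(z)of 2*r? 2/z^2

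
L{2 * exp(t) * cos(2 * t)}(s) 2 * (s - 1)/((s - 1)^2 + 4)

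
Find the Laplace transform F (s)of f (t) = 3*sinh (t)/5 3/ (5*(s^2 - 1))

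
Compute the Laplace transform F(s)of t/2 1/(2 * s^2)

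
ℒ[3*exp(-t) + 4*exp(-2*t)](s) 4/(s + 2) + 3/(s + 1)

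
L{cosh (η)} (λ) λ/ (λ^2 - 1)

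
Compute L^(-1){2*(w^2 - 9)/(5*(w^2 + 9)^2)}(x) 2*x*cos(3*x)/5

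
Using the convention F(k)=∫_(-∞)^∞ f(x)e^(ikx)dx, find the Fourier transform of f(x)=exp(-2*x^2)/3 sqrt(2)*sqrt(pi)*exp(-k^2/8)/6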